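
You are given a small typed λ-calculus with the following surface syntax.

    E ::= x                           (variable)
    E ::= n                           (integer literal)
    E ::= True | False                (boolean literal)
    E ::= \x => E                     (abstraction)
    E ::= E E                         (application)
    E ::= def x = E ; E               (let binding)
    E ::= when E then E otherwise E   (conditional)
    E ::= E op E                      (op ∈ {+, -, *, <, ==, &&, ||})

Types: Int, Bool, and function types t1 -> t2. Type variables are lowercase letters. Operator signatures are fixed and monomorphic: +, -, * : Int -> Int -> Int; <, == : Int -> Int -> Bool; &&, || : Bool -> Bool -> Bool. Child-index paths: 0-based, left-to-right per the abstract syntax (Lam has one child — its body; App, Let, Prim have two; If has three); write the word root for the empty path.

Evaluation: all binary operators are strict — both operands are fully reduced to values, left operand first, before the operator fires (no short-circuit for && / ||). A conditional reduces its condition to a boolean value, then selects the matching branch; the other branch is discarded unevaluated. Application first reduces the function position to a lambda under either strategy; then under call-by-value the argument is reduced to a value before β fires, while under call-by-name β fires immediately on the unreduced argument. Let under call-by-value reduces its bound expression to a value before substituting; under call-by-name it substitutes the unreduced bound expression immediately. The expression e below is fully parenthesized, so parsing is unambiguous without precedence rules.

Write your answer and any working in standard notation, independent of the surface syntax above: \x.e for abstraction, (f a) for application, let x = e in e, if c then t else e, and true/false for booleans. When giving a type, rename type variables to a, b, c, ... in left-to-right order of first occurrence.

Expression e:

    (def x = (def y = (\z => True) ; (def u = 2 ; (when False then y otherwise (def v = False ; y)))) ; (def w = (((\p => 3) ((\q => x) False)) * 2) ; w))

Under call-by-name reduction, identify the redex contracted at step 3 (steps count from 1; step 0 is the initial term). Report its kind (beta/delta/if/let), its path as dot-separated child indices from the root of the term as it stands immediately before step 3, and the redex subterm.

Derivation:
step 0: (let x = (let y = (\z.true) in (let u = 2 in (if false then y else (let v = false in y)))) in (let w = (((\p.3) ((\q.x) false)) * 2) in w))
step 1: [let@root] (let w = (((\p.3) ((\q.(let y = (\z.true) in (let u = 2 in (if false then y else (let v = false in y))))) false)) * 2) in w)
step 2: [let@root] (((\p.3) ((\q.(let y = (\z.true) in (let u = 2 in (if false then y else (let v = false in y))))) false)) * 2)
step 3: [beta@0] (3 * 2)

Answer: beta at 0 : ((\p.3) ((\q.(let y = (\z.true) in (let u = 2 in (if false then y else (let v = false in y))))) false))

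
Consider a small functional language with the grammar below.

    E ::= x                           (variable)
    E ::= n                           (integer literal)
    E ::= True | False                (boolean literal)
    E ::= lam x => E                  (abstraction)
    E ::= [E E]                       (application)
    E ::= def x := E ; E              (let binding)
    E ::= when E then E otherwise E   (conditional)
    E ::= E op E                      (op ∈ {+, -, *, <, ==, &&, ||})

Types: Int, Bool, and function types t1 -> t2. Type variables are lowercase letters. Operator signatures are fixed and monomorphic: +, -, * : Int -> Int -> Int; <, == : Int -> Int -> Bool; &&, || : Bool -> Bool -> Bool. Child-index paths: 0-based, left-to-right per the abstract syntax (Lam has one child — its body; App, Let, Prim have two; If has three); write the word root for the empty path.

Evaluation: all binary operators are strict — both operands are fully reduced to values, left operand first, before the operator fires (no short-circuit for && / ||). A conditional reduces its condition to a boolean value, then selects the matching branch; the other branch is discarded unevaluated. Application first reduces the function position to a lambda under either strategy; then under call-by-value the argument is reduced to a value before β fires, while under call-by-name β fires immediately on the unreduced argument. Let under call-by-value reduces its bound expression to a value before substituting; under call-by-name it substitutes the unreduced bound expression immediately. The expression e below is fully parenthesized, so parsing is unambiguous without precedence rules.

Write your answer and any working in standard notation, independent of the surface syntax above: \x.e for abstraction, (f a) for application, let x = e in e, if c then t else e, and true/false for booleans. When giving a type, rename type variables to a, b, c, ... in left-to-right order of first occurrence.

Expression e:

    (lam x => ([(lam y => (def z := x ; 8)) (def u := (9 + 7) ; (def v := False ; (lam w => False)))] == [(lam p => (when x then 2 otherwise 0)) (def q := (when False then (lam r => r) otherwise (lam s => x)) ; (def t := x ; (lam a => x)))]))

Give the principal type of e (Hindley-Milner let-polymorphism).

Trace:
x : a
let z : a
\y._ : b -> Int
  unify Int ~ Int
  unify Int ~ Int
let u : Int
let v : Bool
\w._ : c -> Bool
  unify b -> Int ~ (c -> Bool) -> d
  unify b ~ c -> Bool
  unify Int ~ d
_ _ : Int
  unify Int ~ Int
x : a
  unify a ~ Bool
  unify Int ~ Int
\p._ : e -> Int
  unify Bool ~ Bool
r : f
\r._ : f -> f
x : Bool
\s._ : g -> Bool
  unify f -> f ~ g -> Bool
  unify f ~ g
  unify g ~ Bool
let q : Bool -> Bool
x : Bool
let t : Bool
x : Bool
\a._ : h -> Bool
  unify e -> Int ~ (h -> Bool) -> i
  unify e ~ h -> Bool
  unify Int ~ i
_ _ : Int
  unify Int ~ Int
\x._ : Bool -> Bool

Answer: Bool -> Bool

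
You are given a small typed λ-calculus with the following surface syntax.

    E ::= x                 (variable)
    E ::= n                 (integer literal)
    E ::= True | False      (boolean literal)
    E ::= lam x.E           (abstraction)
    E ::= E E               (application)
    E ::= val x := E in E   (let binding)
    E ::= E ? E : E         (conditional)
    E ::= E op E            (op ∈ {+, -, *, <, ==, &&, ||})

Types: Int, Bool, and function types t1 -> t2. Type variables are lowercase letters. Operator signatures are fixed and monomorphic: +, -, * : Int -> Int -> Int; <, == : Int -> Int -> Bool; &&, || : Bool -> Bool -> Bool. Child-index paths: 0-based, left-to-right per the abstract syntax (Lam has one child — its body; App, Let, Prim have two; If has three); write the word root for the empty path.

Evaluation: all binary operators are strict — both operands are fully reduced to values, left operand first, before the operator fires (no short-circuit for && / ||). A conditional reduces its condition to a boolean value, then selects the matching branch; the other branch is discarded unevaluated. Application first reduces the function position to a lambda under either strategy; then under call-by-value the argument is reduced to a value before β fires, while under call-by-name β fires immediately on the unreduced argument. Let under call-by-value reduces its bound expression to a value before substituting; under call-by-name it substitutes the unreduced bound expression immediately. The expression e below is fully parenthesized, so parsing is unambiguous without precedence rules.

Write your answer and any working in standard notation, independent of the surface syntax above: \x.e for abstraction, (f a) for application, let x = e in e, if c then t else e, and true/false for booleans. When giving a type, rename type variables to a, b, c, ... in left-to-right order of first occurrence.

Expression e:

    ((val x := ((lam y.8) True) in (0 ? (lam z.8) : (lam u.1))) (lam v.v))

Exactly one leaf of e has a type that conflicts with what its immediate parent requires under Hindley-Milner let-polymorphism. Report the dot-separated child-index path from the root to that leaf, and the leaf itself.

Answer: 0.1.0 : 0

Trace:
\y._ : a -> Int
  unify a -> Int ~ Bool -> b
  unify a ~ Bool
  unify Int ~ b
_ _ : Int
let x : Int
  unify Int ~ Bool
  FAIL: mismatch Int ~ Bool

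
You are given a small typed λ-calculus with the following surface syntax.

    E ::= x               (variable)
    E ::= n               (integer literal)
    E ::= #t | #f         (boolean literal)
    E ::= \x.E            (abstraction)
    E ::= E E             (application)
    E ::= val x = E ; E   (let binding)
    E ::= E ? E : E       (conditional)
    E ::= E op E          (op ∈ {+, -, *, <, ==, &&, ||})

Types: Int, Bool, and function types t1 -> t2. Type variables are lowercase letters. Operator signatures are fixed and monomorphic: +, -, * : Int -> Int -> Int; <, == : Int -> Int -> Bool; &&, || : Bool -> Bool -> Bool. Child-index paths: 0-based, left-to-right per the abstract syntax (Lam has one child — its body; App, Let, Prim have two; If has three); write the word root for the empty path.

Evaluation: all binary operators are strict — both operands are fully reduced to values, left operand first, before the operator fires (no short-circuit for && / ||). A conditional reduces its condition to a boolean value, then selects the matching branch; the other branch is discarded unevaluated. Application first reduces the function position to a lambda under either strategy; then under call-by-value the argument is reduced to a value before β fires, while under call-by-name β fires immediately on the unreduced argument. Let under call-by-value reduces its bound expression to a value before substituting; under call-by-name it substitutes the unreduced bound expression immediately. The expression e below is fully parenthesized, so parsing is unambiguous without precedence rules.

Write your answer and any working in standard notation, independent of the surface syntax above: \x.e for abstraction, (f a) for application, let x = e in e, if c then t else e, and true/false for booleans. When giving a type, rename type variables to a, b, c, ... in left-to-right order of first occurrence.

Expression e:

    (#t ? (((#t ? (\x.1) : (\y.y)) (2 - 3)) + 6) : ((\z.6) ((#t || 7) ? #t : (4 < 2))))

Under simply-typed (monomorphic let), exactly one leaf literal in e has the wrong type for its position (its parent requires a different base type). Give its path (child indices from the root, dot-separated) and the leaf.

Answer: 2.1.0.1 : 7

Working:
  unify Bool ~ Bool
  unify Bool ~ Bool
\x._ : a -> Int
y : b
\y._ : b -> b
  unify a -> Int ~ b -> b
  unify a ~ b
  unify Int ~ b
  unify Int ~ Int
  unify Int ~ Int
  unify Int -> Int ~ Int -> c
  unify Int ~ Int
  unify Int ~ c
_ _ : Int
  unify Int ~ Int
  unify Int ~ Int
\z._ : d -> Int
  unify Bool ~ Bool
  unify Int ~ Bool
  FAIL: mismatch Int ~ Bool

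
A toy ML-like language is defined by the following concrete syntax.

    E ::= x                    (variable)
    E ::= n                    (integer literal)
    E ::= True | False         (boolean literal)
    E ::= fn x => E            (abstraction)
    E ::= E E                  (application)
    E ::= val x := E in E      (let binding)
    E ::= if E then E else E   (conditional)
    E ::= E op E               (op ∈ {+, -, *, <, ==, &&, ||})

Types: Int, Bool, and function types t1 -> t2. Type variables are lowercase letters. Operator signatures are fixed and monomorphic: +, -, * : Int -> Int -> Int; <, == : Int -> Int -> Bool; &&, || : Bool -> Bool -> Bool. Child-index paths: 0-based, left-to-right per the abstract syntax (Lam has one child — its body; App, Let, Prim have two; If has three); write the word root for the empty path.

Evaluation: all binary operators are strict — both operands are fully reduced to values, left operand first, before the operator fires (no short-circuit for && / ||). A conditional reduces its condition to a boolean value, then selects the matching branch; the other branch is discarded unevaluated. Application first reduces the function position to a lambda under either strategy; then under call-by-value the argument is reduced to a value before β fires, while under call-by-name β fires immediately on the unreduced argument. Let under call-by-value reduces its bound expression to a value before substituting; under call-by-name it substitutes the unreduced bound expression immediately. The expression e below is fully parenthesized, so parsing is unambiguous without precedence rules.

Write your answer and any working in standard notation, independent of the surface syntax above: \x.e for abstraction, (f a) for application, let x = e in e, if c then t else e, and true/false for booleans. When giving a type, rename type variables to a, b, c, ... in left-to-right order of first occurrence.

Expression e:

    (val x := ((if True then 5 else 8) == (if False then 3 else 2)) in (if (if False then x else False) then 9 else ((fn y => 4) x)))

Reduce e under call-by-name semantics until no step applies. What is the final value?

Derivation:
step 0: (let x = ((if true then 5 else 8) == (if false then 3 else 2)) in (if (if false then x else false) then 9 else ((\y.4) x)))
step 1: [let@root] (if (if false then ((if true then 5 else 8) == (if false then 3 else 2)) else false) then 9 else ((\y.4) ((if true then 5 else 8) == (if false then 3 else 2))))
step 2: [if@0] (if false then 9 else ((\y.4) ((if true then 5 else 8) == (if false then 3 else 2))))
step 3: [if@root] ((\y.4) ((if true then 5 else 8) == (if false then 3 else 2)))
step 4: [beta@root] 4

Answer: 4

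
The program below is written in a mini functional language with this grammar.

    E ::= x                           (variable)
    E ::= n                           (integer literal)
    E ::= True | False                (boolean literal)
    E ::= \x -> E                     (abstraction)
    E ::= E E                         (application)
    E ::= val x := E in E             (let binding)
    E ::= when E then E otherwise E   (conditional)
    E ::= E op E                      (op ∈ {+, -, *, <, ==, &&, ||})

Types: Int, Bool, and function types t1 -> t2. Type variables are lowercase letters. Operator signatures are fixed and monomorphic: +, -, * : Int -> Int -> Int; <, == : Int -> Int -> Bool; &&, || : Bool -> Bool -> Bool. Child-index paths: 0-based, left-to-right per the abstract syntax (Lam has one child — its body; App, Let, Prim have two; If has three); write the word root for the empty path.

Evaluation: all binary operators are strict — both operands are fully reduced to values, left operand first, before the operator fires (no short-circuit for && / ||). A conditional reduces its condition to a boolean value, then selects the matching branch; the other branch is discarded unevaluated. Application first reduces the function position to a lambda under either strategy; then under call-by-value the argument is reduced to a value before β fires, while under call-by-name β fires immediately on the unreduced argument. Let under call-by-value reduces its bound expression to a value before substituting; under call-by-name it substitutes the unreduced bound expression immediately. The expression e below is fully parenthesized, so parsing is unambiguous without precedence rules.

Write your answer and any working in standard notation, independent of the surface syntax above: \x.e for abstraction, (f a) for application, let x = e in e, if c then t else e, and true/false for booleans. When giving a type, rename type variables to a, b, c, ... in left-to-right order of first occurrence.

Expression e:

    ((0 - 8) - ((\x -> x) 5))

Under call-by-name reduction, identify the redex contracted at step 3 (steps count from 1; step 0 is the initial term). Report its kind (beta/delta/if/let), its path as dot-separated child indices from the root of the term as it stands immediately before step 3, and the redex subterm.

Derivation:
step 0: ((0 - 8) - ((\x.x) 5))
step 1: [delta@0] (-8 - ((\x.x) 5))
step 2: [beta@1] (-8 - 5)
step 3: [delta@root] -13

Answer: delta at root : (-8 - 5)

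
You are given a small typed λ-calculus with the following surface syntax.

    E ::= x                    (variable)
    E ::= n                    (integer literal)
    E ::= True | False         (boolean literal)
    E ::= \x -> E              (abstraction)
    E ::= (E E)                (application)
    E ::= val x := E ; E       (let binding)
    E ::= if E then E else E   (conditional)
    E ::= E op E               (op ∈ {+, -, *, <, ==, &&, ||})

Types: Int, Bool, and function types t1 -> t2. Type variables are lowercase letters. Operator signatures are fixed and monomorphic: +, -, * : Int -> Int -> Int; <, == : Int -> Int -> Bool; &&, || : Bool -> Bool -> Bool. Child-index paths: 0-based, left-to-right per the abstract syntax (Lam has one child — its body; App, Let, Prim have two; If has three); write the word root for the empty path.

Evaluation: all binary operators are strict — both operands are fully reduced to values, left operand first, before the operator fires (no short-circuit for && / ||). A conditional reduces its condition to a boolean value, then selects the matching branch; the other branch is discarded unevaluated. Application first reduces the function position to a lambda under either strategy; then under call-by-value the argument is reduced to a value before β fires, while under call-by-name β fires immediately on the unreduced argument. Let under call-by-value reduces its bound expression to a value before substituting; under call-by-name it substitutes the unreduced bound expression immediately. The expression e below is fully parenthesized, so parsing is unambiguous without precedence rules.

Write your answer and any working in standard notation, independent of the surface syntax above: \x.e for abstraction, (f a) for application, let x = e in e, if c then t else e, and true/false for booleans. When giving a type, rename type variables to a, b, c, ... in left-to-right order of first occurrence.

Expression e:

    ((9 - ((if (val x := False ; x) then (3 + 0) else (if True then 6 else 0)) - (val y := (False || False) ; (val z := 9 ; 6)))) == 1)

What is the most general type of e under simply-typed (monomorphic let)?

Trace:
  unify Int ~ Int
let x : Bool
x : Bool
  unify Bool ~ Bool
  unify Int ~ Int
  unify Int ~ Int
  unify Bool ~ Bool
  unify Int ~ Int
  unify Int ~ Int
  unify Int ~ Int
  unify Bool ~ Bool
  unify Bool ~ Bool
let y : Bool
let z : Int
  unify Int ~ Int
  unify Int ~ Int
  unify Int ~ Int
  unify Int ~ Int

Answer: Bool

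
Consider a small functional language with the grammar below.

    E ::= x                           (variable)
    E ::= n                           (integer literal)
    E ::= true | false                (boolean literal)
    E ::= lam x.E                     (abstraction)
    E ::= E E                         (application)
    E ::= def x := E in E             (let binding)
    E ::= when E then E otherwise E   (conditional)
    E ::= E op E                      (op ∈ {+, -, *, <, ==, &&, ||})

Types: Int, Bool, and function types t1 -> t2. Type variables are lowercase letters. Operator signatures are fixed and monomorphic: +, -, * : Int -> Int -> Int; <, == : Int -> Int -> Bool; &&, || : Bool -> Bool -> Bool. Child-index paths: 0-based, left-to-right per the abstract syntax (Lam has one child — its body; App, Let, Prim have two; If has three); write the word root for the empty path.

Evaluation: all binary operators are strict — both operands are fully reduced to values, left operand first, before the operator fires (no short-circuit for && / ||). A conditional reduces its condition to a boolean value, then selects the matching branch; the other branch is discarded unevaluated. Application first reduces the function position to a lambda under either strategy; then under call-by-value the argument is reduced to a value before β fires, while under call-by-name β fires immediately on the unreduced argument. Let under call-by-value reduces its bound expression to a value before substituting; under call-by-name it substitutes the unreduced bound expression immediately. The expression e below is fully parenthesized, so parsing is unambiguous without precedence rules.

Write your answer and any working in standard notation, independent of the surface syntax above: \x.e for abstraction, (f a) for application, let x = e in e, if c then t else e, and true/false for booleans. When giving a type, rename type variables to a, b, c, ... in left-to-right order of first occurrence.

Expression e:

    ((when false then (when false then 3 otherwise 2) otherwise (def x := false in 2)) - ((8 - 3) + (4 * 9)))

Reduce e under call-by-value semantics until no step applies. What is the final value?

Answer: -39

Trace:
step 0: ((if false then (if false then 3 else 2) else (let x = false in 2)) - ((8 - 3) + (4 * 9)))
step 1: [if@0] ((let x = false in 2) - ((8 - 3) + (4 * 9)))
step 2: [let@0] (2 - ((8 - 3) + (4 * 9)))
step 3: [delta@1.0] (2 - (5 + (4 * 9)))
step 4: [delta@1.1] (2 - (5 + 36))
step 5: [delta@1] (2 - 41)
step 6: [delta@root] -39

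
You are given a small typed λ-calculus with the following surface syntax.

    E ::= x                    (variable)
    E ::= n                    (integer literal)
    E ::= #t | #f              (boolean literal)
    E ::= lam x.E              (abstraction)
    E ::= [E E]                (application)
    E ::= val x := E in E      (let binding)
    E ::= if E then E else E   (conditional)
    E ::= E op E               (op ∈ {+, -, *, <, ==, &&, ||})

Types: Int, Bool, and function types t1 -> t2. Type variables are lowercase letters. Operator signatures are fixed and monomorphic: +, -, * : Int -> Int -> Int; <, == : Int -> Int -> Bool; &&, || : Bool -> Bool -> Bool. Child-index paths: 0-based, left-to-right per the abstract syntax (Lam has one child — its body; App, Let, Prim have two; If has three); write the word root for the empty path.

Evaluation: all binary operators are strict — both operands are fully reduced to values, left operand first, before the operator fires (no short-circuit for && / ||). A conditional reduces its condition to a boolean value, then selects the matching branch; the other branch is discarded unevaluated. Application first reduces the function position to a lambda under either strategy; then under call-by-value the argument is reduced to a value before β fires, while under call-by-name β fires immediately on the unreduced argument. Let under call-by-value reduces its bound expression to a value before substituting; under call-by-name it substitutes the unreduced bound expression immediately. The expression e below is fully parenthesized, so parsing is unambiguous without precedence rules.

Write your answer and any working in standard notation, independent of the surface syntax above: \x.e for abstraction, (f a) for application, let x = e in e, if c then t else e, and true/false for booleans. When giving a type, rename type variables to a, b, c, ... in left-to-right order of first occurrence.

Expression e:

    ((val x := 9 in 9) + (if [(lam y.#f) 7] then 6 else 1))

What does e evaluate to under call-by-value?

Answer: 10

Trace:
step 0: ((let x = 9 in 9) + (if ((\y.false) 7) then 6 else 1))
step 1: [let@0] (9 + (if ((\y.false) 7) then 6 else 1))
step 2: [beta@1.0] (9 + (if false then 6 else 1))
step 3: [if@1] (9 + 1)
step 4: [delta@root] 10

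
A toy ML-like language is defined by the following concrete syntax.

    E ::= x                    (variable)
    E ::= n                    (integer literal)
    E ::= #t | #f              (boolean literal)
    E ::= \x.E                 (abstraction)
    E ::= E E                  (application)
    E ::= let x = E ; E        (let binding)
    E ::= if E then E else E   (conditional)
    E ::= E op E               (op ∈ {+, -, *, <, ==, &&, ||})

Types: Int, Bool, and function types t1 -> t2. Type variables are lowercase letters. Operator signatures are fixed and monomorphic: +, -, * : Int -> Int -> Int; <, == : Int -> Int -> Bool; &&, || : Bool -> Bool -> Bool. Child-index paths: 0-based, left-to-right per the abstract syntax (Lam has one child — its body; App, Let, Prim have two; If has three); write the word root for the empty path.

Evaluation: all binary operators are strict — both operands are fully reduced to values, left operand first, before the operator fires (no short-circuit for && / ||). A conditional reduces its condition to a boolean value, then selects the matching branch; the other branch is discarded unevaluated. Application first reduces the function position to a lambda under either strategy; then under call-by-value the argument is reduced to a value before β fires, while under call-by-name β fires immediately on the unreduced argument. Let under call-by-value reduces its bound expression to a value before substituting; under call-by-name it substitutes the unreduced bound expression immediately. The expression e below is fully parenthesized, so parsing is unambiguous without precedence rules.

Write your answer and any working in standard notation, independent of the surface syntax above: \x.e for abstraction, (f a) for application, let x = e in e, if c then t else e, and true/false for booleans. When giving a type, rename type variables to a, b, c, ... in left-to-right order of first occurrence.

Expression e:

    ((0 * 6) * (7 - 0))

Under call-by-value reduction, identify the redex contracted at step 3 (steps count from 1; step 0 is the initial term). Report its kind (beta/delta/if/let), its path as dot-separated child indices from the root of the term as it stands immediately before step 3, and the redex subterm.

Answer: delta at root : (0 * 7)

Derivation:
step 0: ((0 * 6) * (7 - 0))
step 1: [delta@0] (0 * (7 - 0))
step 2: [delta@1] (0 * 7)
step 3: [delta@root] 0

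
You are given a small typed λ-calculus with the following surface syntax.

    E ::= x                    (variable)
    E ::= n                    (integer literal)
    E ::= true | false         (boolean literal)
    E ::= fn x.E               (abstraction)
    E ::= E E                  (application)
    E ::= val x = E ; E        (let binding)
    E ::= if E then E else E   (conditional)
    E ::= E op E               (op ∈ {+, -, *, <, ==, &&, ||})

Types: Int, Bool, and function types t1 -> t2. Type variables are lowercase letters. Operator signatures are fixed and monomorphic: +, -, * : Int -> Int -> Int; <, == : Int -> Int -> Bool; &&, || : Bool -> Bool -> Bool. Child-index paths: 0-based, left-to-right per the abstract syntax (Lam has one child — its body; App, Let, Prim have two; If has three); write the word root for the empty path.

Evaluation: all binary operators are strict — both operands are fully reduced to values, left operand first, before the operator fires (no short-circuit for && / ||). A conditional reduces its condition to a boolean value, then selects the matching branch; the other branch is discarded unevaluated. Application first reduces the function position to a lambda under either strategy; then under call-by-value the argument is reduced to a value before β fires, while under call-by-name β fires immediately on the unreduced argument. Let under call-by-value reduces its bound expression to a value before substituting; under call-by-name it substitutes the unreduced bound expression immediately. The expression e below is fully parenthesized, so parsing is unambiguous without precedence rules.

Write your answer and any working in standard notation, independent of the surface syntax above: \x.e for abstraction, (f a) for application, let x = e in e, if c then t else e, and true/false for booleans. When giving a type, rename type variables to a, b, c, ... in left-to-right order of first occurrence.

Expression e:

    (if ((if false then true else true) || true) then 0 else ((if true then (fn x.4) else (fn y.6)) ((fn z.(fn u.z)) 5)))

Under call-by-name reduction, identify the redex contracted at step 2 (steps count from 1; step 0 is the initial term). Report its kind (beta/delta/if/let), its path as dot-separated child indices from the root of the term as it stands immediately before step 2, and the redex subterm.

Trace:
step 0: (if ((if false then true else true) || true) then 0 else ((if true then (\x.4) else (\y.6)) ((\z.(\u.z)) 5)))
step 1: [if@0.0] (if (true || true) then 0 else ((if true then (\x.4) else (\y.6)) ((\z.(\u.z)) 5)))
step 2: [delta@0] (if true then 0 else ((if true then (\x.4) else (\y.6)) ((\z.(\u.z)) 5)))

Answer: delta at 0 : (true || true)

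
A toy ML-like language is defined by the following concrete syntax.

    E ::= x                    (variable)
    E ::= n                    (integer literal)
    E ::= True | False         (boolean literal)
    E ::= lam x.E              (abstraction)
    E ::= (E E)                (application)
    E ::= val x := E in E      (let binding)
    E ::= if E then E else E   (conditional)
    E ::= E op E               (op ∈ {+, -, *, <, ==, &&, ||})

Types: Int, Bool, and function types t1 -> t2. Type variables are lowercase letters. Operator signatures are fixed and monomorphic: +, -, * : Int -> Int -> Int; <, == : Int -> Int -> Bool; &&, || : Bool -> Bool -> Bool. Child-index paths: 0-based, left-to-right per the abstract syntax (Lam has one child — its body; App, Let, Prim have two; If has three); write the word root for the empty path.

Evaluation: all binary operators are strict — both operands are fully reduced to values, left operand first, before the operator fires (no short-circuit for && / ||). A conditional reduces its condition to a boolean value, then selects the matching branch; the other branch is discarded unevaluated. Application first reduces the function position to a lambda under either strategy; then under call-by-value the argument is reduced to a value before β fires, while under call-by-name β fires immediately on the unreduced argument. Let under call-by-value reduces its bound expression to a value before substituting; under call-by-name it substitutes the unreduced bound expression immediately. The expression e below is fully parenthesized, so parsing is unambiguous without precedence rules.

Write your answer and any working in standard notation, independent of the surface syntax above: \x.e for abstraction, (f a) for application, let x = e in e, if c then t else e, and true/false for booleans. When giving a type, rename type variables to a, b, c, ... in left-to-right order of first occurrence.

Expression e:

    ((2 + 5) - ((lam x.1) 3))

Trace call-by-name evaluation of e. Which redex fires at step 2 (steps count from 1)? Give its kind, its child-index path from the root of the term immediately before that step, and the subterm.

Derivation:
step 0: ((2 + 5) - ((\x.1) 3))
step 1: [delta@0] (7 - ((\x.1) 3))
step 2: [beta@1] (7 - 1)

Answer: beta at 1 : ((\x.1) 3)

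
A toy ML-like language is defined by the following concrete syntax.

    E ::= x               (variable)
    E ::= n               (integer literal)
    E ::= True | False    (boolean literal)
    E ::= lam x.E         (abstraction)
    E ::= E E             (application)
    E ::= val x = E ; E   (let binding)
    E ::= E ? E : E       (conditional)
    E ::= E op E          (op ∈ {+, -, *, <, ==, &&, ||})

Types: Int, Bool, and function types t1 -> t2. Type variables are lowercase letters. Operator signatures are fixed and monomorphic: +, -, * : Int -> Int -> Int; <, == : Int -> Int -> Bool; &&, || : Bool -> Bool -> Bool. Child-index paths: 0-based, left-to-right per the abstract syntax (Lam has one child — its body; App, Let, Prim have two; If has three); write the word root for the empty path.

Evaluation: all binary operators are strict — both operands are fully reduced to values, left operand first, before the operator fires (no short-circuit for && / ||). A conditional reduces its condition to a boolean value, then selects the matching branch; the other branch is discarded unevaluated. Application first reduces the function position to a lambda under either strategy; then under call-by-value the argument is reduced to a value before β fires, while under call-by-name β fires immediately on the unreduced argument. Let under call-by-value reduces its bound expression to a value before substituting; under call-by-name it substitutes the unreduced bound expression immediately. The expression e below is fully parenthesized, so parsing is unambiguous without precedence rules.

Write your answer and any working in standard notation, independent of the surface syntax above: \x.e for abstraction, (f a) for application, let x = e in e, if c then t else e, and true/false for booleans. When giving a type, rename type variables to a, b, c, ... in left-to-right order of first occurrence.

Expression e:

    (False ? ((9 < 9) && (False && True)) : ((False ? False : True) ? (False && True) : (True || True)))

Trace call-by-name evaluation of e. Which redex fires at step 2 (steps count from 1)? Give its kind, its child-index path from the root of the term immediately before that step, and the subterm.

Working:
step 0: (if false then ((9 < 9) && (false && true)) else (if (if false then false else true) then (false && true) else (true || true)))
step 1: [if@root] (if (if false then false else true) then (false && true) else (true || true))
step 2: [if@0] (if true then (false && true) else (true || true))

Answer: if at 0 : (if false then false else true)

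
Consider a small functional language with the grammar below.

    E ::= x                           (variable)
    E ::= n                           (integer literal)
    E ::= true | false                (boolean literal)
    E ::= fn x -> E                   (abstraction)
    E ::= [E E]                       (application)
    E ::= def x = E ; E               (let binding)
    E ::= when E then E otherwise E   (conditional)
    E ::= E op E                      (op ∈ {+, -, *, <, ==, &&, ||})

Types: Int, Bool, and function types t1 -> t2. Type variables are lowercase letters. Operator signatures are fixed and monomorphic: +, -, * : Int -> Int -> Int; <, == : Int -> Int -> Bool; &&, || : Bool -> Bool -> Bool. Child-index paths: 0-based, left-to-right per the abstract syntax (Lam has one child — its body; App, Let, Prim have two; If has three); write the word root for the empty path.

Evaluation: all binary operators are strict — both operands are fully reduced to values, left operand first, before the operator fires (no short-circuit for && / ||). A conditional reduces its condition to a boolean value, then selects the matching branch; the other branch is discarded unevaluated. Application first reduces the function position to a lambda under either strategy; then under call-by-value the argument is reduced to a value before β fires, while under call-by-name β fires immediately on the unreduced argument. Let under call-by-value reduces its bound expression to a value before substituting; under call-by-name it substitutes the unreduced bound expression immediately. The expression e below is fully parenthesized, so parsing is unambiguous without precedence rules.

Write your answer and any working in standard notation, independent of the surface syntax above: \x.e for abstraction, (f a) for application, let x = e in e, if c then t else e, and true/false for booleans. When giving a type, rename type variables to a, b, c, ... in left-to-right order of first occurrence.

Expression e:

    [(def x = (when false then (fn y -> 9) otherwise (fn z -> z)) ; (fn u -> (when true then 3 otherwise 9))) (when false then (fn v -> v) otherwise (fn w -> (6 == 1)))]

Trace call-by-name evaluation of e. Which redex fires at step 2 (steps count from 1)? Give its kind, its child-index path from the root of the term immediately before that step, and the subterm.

Answer: beta at root : ((\u.(if true then 3 else 9)) (if false then (\v.v) else (\w.(6 == 1))))

Trace:
step 0: ((let x = (if false then (\y.9) else (\z.z)) in (\u.(if true then 3 else 9))) (if false then (\v.v) else (\w.(6 == 1))))
step 1: [let@0] ((\u.(if true then 3 else 9)) (if false then (\v.v) else (\w.(6 == 1))))
step 2: [beta@root] (if true then 3 else 9)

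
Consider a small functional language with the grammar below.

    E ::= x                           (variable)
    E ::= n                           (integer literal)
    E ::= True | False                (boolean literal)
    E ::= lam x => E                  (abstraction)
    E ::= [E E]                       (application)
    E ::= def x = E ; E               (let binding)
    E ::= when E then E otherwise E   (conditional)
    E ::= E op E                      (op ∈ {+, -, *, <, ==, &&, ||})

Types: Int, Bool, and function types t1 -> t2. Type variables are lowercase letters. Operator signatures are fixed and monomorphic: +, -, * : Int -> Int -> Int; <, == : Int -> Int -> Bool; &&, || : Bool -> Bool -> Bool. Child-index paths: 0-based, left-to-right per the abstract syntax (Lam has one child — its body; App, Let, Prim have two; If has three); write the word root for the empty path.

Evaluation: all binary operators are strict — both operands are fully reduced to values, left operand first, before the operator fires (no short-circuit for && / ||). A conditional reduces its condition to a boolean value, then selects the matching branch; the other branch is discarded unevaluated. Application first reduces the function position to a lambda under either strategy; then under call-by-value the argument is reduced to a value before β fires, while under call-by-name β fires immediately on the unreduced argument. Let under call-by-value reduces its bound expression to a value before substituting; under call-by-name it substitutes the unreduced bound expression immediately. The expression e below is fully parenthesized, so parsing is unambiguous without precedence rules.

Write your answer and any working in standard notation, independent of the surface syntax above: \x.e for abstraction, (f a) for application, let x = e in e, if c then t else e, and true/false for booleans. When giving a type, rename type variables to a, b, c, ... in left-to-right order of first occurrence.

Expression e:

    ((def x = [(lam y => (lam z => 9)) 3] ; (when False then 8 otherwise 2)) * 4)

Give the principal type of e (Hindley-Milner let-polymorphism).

Trace:
\z._ : b -> Int
\y._ : a -> b -> Int
  unify a -> b -> Int ~ Int -> c
  unify a ~ Int
  unify b -> Int ~ c
_ _ : b -> Int
let x : forall. b -> Int
  unify Bool ~ Bool
  unify Int ~ Int
  unify Int ~ Int
  unify Int ~ Int

Answer: Int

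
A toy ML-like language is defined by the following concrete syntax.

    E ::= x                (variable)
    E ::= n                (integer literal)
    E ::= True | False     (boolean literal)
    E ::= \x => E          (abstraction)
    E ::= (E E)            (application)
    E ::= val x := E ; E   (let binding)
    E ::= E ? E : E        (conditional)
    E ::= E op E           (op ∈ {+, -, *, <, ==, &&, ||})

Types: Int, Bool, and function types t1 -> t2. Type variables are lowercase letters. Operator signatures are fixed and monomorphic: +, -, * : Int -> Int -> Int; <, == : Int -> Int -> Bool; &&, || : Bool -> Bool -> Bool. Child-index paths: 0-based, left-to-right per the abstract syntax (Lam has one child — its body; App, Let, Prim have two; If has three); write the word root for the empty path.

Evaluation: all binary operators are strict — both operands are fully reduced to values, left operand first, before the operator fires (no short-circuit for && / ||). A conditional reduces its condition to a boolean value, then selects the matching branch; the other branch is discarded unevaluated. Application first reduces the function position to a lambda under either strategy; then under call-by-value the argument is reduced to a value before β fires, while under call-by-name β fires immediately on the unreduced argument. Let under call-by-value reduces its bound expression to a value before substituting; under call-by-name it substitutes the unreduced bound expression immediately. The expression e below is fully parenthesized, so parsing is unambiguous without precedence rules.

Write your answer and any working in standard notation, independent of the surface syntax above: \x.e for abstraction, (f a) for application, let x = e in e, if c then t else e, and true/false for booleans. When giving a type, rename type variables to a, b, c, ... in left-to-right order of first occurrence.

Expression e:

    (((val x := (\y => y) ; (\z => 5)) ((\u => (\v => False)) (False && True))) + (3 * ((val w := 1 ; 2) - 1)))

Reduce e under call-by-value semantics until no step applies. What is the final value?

Answer: 8

Trace:
step 0: (((let x = (\y.y) in (\z.5)) ((\u.(\v.false)) (false && true))) + (3 * ((let w = 1 in 2) - 1)))
step 1: [let@0.0] (((\z.5) ((\u.(\v.false)) (false && true))) + (3 * ((let w = 1 in 2) - 1)))
step 2: [delta@0.1.1] (((\z.5) ((\u.(\v.false)) false)) + (3 * ((let w = 1 in 2) - 1)))
step 3: [beta@0.1] (((\z.5) (\v.false)) + (3 * ((let w = 1 in 2) - 1)))
step 4: [beta@0] (5 + (3 * ((let w = 1 in 2) - 1)))
step 5: [let@1.1.0] (5 + (3 * (2 - 1)))
step 6: [delta@1.1] (5 + (3 * 1))
step 7: [delta@1] (5 + 3)
step 8: [delta@root] 8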